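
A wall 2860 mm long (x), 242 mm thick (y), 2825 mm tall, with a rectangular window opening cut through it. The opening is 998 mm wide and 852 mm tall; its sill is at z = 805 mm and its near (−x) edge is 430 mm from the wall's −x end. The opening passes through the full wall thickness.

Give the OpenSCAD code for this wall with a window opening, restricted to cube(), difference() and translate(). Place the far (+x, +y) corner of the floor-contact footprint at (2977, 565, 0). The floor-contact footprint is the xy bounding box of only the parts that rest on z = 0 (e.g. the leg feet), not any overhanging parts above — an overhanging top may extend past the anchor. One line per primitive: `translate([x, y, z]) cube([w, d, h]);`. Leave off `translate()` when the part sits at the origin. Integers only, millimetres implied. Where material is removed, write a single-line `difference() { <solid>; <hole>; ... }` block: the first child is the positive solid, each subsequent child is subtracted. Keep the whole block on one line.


difference() { translate([117, 323, 0]) cube([2860, 242, 2825]); translate([547, 323, 805]) cube([998, 242, 852]); }


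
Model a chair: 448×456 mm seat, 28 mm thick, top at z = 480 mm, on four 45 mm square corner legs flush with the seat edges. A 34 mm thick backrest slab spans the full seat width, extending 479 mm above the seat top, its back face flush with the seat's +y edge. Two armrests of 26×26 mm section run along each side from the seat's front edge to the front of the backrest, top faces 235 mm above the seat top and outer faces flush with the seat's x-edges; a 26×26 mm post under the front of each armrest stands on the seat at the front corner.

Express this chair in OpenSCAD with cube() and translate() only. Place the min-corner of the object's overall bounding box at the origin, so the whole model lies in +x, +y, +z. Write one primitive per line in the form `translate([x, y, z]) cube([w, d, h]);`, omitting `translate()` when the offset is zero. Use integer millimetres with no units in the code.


translate([0, 0, 452]) cube([448, 456, 28]);
cube([45, 45, 452]);
translate([403, 0, 0]) cube([45, 45, 452]);
translate([0, 411, 0]) cube([45, 45, 452]);
translate([403, 411, 0]) cube([45, 45, 452]);
translate([0, 422, 480]) cube([448, 34, 479]);
translate([0, 0, 689]) cube([26, 422, 26]);
translate([422, 0, 689]) cube([26, 422, 26]);
translate([0, 0, 480]) cube([26, 26, 209]);
translate([422, 0, 480]) cube([26, 26, 209]);


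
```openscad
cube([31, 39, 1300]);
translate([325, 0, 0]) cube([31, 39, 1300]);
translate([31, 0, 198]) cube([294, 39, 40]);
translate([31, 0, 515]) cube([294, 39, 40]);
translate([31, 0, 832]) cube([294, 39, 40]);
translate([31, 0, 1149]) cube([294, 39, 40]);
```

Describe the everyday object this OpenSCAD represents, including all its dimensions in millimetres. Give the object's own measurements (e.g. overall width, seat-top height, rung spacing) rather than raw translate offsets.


A straight ladder. Two 31×39 mm vertical rails, 1300 mm tall, stand 356 mm apart (outside-to-outside) with their front faces coplanar on the −y side. 4 rungs, each 39 mm deep and 40 mm tall, span between the inner faces of the rails, front faces flush with the rails. The lowest rung's underside is at z = 198 mm and rungs are spaced 317 mm apart (underside to underside).


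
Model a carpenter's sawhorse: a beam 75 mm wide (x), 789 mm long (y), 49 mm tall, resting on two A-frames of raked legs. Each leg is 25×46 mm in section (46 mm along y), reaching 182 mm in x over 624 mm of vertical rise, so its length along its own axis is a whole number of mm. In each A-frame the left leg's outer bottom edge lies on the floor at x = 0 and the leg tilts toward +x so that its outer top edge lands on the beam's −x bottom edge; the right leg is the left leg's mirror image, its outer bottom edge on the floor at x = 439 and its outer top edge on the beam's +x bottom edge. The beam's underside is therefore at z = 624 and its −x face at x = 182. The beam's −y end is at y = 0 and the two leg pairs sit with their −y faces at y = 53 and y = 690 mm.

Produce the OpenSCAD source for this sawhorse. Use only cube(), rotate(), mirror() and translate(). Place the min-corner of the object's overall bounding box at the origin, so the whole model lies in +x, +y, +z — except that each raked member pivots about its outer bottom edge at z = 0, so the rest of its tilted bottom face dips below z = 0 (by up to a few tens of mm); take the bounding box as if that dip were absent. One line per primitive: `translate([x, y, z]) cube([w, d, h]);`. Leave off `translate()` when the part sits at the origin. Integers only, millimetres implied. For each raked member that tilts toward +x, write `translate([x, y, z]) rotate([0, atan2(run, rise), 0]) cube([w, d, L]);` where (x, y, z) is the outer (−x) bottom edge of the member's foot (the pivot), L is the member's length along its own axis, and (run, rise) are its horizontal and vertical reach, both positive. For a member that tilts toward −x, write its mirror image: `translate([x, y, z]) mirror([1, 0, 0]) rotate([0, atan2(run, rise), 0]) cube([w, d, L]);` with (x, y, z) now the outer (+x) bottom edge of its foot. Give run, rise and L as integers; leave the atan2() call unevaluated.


translate([182, 0, 624]) cube([75, 789, 49]);
translate([0, 53, 0]) rotate([0, atan2(182, 624), 0]) cube([25, 46, 650]);
translate([439, 53, 0]) mirror([1, 0, 0]) rotate([0, atan2(182, 624), 0]) cube([25, 46, 650]);
translate([0, 690, 0]) rotate([0, atan2(182, 624), 0]) cube([25, 46, 650]);
translate([439, 690, 0]) mirror([1, 0, 0]) rotate([0, atan2(182, 624), 0]) cube([25, 46, 650]);


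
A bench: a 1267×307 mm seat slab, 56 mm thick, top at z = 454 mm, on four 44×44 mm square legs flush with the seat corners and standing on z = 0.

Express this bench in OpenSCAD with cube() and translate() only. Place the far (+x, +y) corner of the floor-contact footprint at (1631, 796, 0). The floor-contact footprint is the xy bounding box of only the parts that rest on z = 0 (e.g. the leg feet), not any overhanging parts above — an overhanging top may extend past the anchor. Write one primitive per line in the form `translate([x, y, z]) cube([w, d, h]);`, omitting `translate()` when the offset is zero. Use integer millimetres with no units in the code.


translate([364, 489, 398]) cube([1267, 307, 56]);
translate([364, 489, 0]) cube([44, 44, 398]);
translate([364, 752, 0]) cube([44, 44, 398]);
translate([1587, 489, 0]) cube([44, 44, 398]);
translate([1587, 752, 0]) cube([44, 44, 398]);


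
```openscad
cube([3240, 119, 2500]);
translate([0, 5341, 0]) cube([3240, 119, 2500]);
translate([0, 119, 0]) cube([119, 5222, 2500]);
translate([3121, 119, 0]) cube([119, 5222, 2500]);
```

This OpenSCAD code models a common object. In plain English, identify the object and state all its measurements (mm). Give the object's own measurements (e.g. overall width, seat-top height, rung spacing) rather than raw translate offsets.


The wall frame of a small rectangular building: four walls, each 2500 mm tall and 119 mm thick, enclosing a footprint 3240 mm (x) by 5460 mm (y) outside-to-outside, with no floor or roof. The front and back walls (the −y and +y sides) span the full width; the two side walls fit between them.


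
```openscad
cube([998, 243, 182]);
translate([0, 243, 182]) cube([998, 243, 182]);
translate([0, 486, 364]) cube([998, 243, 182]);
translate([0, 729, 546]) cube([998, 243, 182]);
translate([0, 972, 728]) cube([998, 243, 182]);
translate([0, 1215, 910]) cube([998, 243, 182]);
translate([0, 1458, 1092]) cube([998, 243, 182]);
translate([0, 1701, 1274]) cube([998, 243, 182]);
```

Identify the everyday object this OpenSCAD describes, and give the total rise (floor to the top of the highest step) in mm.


A staircase. The total rise is 1456 mm.

8 identical blocks, each offset up and back from the previous — a staircase. Each step is 182 mm tall and there are 8 of them, so the total rise is 8 × 182 = 1456 mm.


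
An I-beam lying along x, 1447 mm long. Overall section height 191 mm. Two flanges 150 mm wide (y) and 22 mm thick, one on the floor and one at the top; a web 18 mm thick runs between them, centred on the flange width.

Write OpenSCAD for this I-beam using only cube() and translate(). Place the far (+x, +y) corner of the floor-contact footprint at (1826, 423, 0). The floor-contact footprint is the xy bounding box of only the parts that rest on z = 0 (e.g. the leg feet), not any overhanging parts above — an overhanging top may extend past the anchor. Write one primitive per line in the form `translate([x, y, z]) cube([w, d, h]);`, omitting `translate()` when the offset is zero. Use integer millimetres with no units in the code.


translate([379, 273, 0]) cube([1447, 150, 22]);
translate([379, 339, 22]) cube([1447, 18, 147]);
translate([379, 273, 169]) cube([1447, 150, 22]);


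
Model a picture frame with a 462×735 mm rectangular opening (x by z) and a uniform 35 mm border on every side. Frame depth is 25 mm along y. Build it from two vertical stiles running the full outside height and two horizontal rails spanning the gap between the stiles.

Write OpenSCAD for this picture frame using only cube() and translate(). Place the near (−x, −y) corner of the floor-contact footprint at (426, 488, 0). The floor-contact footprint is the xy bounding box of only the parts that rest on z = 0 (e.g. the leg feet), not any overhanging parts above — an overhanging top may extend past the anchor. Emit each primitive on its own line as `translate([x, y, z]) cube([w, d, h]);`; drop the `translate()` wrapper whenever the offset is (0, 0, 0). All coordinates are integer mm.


translate([426, 488, 0]) cube([35, 25, 805]);
translate([923, 488, 0]) cube([35, 25, 805]);
translate([461, 488, 0]) cube([462, 25, 35]);
translate([461, 488, 770]) cube([462, 25, 35]);


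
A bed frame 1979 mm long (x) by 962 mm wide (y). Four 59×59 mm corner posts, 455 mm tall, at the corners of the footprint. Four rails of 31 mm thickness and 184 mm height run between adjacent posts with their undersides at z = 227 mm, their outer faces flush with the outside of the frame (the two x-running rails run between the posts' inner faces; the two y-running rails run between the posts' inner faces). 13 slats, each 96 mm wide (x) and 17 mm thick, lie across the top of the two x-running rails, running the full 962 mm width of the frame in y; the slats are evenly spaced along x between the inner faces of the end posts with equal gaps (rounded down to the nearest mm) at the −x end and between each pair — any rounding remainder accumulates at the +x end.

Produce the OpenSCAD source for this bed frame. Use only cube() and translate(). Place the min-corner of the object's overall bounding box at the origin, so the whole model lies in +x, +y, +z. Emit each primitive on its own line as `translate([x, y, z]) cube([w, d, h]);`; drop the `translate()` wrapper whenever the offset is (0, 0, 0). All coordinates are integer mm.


cube([59, 59, 455]);
translate([0, 903, 0]) cube([59, 59, 455]);
translate([1920, 0, 0]) cube([59, 59, 455]);
translate([1920, 903, 0]) cube([59, 59, 455]);
translate([59, 0, 227]) cube([1861, 31, 184]);
translate([59, 931, 227]) cube([1861, 31, 184]);
translate([0, 59, 227]) cube([31, 844, 184]);
translate([1948, 59, 227]) cube([31, 844, 184]);
translate([102, 0, 411]) cube([96, 962, 17]);
translate([241, 0, 411]) cube([96, 962, 17]);
translate([380, 0, 411]) cube([96, 962, 17]);
translate([519, 0, 411]) cube([96, 962, 17]);
translate([658, 0, 411]) cube([96, 962, 17]);
translate([797, 0, 411]) cube([96, 962, 17]);
translate([936, 0, 411]) cube([96, 962, 17]);
translate([1075, 0, 411]) cube([96, 962, 17]);
translate([1214, 0, 411]) cube([96, 962, 17]);
translate([1353, 0, 411]) cube([96, 962, 17]);
translate([1492, 0, 411]) cube([96, 962, 17]);
translate([1631, 0, 411]) cube([96, 962, 17]);
translate([1770, 0, 411]) cube([96, 962, 17]);


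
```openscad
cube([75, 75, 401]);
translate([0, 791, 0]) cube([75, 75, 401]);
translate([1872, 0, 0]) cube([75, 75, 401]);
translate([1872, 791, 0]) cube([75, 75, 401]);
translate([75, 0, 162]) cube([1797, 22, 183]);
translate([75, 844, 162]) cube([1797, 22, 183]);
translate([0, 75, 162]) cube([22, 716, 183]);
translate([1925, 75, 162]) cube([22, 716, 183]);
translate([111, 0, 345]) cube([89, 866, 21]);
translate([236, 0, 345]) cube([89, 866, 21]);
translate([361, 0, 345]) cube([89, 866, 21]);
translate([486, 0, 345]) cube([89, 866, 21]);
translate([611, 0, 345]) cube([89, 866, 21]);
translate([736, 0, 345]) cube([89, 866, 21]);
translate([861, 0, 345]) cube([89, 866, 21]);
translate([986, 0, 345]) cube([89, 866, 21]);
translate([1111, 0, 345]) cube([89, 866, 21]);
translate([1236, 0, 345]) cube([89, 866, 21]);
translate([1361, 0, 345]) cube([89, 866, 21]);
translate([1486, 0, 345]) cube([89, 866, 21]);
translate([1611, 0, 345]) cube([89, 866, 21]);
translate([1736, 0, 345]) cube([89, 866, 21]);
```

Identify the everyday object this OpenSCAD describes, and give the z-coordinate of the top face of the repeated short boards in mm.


A bed frame. The slat-top height is 366 mm.

Four posts, four rails, and a row of slats — a bed frame. Slats sit on the rails at z = 162 + 183 = 345; with slat thickness 21, the top is 366 mm.


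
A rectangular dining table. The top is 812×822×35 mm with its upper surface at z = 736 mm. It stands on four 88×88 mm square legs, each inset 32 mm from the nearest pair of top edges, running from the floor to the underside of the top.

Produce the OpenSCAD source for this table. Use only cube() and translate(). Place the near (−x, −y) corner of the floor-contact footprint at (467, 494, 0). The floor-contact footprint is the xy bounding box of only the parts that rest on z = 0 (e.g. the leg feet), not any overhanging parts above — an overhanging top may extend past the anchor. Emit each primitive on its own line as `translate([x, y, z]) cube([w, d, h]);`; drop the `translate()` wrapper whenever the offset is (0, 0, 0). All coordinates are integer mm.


translate([435, 462, 701]) cube([812, 822, 35]);
translate([467, 494, 0]) cube([88, 88, 701]);
translate([1127, 494, 0]) cube([88, 88, 701]);
translate([467, 1164, 0]) cube([88, 88, 701]);
translate([1127, 1164, 0]) cube([88, 88, 701]);


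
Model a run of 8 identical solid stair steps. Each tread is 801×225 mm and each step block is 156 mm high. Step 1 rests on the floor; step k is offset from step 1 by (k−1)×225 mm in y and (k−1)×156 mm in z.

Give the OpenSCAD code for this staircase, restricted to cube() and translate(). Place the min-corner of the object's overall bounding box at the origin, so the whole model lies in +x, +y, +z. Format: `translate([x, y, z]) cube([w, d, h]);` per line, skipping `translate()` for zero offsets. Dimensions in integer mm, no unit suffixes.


cube([801, 225, 156]);
translate([0, 225, 156]) cube([801, 225, 156]);
translate([0, 450, 312]) cube([801, 225, 156]);
translate([0, 675, 468]) cube([801, 225, 156]);
translate([0, 900, 624]) cube([801, 225, 156]);
translate([0, 1125, 780]) cube([801, 225, 156]);
translate([0, 1350, 936]) cube([801, 225, 156]);
translate([0, 1575, 1092]) cube([801, 225, 156]);


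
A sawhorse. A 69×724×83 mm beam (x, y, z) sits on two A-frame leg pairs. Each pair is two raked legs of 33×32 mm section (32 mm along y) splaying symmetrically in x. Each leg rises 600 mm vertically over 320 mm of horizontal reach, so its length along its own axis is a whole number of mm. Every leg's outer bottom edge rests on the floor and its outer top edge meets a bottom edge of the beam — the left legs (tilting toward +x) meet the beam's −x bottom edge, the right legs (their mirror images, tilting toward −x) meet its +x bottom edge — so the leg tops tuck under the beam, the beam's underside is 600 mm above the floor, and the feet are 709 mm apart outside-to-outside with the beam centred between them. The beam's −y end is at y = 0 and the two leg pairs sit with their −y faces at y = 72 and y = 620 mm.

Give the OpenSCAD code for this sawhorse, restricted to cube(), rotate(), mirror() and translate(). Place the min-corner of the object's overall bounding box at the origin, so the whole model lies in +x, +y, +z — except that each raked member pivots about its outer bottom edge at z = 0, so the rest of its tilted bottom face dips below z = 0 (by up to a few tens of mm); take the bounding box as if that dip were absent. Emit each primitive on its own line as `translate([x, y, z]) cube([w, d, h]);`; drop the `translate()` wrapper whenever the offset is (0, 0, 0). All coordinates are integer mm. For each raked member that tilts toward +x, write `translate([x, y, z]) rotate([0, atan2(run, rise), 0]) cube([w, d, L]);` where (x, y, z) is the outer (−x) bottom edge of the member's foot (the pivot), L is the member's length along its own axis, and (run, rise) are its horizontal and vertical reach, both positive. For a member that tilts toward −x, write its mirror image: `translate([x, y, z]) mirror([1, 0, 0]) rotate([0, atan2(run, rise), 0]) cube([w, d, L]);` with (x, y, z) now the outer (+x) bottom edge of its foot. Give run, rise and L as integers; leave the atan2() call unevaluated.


// leg length = √(320² + 600²) = 680
// right-leg outer foot x = 2·320 + 69 = 709
// beam min-corner = (320, 0, 600)
translate([320, 0, 600]) cube([69, 724, 83]);
translate([0, 72, 0]) rotate([0, atan2(320, 600), 0]) cube([33, 32, 680]);
translate([709, 72, 0]) mirror([1, 0, 0]) rotate([0, atan2(320, 600), 0]) cube([33, 32, 680]);
translate([0, 620, 0]) rotate([0, atan2(320, 600), 0]) cube([33, 32, 680]);
translate([709, 620, 0]) mirror([1, 0, 0]) rotate([0, atan2(320, 600), 0]) cube([33, 32, 680]);


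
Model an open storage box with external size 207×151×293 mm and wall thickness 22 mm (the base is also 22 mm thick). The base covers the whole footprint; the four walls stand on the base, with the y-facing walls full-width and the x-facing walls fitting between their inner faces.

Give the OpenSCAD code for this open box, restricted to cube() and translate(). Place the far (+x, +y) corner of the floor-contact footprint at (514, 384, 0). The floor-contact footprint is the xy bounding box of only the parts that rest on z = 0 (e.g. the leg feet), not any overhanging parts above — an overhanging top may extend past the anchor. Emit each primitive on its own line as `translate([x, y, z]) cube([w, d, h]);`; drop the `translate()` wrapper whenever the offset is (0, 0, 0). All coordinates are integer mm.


translate([307, 233, 0]) cube([207, 151, 22]);
translate([307, 233, 22]) cube([207, 22, 271]);
translate([307, 362, 22]) cube([207, 22, 271]);
translate([307, 255, 22]) cube([22, 107, 271]);
translate([492, 255, 22]) cube([22, 107, 271]);


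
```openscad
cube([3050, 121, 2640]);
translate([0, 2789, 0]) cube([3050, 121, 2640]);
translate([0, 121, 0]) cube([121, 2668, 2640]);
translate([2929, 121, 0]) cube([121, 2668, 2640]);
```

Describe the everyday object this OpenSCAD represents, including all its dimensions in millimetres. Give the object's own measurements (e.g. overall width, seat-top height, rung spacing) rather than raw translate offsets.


The wall frame of a small rectangular building: four walls, each 2640 mm tall and 121 mm thick, enclosing a footprint 3050 mm (x) by 2910 mm (y) outside-to-outside, with no floor or roof. The front and back walls (the −y and +y sides) span the full width; the two side walls fit between them.


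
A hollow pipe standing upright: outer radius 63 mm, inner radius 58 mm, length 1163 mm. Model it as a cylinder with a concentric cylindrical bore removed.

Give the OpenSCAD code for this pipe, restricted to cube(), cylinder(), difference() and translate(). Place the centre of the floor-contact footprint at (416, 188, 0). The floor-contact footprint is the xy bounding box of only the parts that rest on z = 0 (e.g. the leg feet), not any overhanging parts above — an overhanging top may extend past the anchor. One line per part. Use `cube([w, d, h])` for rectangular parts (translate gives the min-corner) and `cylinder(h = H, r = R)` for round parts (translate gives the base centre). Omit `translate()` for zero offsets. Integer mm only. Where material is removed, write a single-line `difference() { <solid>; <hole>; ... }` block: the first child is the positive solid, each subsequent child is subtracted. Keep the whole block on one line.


difference() { translate([416, 188, 0]) cylinder(h = 1163, r = 63); translate([416, 188, 0]) cylinder(h = 1163, r = 58); }


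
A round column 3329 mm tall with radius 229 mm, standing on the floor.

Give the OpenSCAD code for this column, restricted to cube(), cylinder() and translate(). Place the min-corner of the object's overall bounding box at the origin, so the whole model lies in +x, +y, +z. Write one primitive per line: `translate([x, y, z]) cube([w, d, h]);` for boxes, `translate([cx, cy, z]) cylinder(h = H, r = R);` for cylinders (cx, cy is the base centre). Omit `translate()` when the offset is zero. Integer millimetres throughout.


translate([229, 229, 0]) cylinder(h = 3329, r = 229);


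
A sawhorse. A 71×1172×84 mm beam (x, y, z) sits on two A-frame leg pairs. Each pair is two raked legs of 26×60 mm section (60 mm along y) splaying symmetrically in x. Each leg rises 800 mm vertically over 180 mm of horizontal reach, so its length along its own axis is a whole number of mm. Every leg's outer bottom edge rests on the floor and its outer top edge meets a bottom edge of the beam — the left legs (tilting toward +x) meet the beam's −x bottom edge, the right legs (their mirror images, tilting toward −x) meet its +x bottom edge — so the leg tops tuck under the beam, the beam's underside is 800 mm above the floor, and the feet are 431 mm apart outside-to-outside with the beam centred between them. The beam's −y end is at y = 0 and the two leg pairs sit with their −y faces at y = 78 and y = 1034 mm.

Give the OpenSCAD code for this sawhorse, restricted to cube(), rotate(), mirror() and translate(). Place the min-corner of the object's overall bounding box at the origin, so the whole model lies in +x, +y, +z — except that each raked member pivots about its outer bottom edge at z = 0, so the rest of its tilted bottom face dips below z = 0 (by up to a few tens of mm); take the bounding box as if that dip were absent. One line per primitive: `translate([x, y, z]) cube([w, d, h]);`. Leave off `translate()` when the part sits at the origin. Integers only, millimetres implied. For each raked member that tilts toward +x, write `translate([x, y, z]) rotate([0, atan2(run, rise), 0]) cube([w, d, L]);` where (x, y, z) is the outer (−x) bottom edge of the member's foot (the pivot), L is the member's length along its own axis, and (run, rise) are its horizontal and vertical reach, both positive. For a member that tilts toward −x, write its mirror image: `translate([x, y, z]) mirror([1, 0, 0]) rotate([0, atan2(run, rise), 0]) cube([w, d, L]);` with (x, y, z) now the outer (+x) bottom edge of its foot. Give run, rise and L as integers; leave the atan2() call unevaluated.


translate([180, 0, 800]) cube([71, 1172, 84]);
translate([0, 78, 0]) rotate([0, atan2(180, 800), 0]) cube([26, 60, 820]);
translate([431, 78, 0]) mirror([1, 0, 0]) rotate([0, atan2(180, 800), 0]) cube([26, 60, 820]);
translate([0, 1034, 0]) rotate([0, atan2(180, 800), 0]) cube([26, 60, 820]);
translate([431, 1034, 0]) mirror([1, 0, 0]) rotate([0, atan2(180, 800), 0]) cube([26, 60, 820]);


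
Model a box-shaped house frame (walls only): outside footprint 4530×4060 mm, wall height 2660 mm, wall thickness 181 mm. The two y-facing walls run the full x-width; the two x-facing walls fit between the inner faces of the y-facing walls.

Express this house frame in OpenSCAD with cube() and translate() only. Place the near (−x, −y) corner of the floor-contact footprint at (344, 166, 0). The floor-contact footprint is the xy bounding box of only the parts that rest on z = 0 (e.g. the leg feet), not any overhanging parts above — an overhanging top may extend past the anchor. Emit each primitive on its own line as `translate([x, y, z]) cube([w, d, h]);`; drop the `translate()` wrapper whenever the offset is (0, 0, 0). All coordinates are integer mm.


translate([344, 166, 0]) cube([4530, 181, 2660]);
translate([344, 4045, 0]) cube([4530, 181, 2660]);
translate([344, 347, 0]) cube([181, 3698, 2660]);
translate([4693, 347, 0]) cube([181, 3698, 2660]);


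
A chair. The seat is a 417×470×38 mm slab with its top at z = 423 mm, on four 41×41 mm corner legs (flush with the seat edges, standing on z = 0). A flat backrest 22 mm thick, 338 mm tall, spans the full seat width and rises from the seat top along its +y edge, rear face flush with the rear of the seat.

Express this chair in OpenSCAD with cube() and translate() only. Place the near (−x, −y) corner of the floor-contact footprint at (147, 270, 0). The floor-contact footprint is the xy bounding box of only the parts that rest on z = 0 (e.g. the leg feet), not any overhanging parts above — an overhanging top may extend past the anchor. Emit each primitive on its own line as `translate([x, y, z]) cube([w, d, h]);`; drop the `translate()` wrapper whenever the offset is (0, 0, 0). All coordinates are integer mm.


translate([147, 270, 385]) cube([417, 470, 38]);
translate([147, 270, 0]) cube([41, 41, 385]);
translate([523, 270, 0]) cube([41, 41, 385]);
translate([147, 699, 0]) cube([41, 41, 385]);
translate([523, 699, 0]) cube([41, 41, 385]);
translate([147, 718, 423]) cube([417, 22, 338]);


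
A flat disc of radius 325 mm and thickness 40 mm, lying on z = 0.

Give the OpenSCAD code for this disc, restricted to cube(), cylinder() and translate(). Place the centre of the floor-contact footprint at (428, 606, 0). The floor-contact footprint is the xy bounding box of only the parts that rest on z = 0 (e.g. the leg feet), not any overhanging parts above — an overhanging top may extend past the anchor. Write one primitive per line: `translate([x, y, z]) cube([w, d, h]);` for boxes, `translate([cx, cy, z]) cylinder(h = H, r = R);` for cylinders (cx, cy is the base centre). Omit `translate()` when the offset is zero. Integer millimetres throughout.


translate([428, 606, 0]) cylinder(h = 40, r = 325);


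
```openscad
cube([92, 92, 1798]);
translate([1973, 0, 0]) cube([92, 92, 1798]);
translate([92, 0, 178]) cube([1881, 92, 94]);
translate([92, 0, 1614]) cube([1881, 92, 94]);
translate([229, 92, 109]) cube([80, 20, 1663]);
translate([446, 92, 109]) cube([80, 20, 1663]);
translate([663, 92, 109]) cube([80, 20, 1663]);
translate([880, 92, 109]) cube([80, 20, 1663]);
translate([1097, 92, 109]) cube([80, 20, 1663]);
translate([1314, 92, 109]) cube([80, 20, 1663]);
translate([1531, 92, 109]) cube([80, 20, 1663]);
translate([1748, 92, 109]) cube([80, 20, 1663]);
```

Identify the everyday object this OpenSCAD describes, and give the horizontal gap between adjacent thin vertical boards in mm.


A fence section. The picket gap is 137 mm.

Two posts, two rails, 8 pickets — a fence section. Span 1881 mm holds 8 pickets of 80 mm with 9 equal gaps: ⌊(1881 − 8·80) / 9⌋ = 137 mm.


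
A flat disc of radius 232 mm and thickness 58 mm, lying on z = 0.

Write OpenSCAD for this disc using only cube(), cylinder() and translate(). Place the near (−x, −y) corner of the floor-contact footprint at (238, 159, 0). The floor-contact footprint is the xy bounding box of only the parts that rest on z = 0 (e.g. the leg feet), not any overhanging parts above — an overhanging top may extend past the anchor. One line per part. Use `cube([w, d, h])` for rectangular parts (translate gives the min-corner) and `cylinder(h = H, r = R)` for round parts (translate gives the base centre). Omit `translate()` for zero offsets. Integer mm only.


translate([470, 391, 0]) cylinder(h = 58, r = 232);


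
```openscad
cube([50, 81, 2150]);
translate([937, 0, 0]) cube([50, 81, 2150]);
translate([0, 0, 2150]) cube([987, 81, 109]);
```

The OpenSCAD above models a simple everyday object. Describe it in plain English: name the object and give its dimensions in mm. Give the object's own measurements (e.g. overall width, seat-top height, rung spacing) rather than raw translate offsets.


A door frame. The clear opening is 887 mm wide and 2150 mm high. Two 50 mm wide jambs, 81 mm deep, stand either side of the opening from the floor to the top of the opening. A 109 mm thick head sits across the top of both jambs, spanning the full outside width of the frame.


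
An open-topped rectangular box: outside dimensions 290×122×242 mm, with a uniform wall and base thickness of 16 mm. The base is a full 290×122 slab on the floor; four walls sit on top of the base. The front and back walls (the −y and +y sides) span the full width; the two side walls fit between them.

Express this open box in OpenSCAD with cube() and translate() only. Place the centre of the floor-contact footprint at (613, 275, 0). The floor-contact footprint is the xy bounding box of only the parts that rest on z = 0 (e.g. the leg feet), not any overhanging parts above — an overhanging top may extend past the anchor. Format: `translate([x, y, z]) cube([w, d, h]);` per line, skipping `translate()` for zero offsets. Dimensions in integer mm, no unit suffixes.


translate([468, 214, 0]) cube([290, 122, 16]);
translate([468, 214, 16]) cube([290, 16, 226]);
translate([468, 320, 16]) cube([290, 16, 226]);
translate([468, 230, 16]) cube([16, 90, 226]);
translate([742, 230, 16]) cube([16, 90, 226]);


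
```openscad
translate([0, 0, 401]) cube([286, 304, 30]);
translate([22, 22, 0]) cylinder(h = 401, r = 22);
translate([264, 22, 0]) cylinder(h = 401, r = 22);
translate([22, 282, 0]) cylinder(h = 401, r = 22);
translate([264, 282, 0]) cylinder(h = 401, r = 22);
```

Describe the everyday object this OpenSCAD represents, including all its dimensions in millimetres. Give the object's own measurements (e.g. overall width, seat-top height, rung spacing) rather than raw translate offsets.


A simple wooden stool: a rectangular seat 286 mm (x) by 304 mm (y), 30 mm thick, top face at z = 431 mm, on four round legs, each 44 mm in diameter. The legs rest on z = 0, each leg's axis is inset half a diameter from the nearest pair of seat edges (so the leg's bounding box is flush with the corner).


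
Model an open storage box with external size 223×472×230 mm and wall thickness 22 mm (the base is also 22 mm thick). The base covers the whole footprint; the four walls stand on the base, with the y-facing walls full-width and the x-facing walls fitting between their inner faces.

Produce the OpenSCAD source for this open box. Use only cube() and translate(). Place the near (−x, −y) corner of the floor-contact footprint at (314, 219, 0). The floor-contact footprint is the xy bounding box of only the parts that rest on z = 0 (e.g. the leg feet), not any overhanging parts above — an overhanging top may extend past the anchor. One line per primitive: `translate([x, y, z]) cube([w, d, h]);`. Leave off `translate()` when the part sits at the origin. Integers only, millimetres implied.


translate([314, 219, 0]) cube([223, 472, 22]);
translate([314, 219, 22]) cube([223, 22, 208]);
translate([314, 669, 22]) cube([223, 22, 208]);
translate([314, 241, 22]) cube([22, 428, 208]);
translate([515, 241, 22]) cube([22, 428, 208]);


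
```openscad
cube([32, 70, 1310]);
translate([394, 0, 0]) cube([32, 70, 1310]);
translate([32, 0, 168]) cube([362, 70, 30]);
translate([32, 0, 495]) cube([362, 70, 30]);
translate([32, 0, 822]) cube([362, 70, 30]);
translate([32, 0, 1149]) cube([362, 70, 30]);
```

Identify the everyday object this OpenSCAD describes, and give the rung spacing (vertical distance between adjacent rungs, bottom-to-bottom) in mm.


A ladder. The rung spacing is 327 mm.

Two tall 32×70 posts with 4 short bars between them — a ladder. Adjacent rungs sit at z = 168 and z = 495, so the spacing is 495 − 168 = 327 mm.


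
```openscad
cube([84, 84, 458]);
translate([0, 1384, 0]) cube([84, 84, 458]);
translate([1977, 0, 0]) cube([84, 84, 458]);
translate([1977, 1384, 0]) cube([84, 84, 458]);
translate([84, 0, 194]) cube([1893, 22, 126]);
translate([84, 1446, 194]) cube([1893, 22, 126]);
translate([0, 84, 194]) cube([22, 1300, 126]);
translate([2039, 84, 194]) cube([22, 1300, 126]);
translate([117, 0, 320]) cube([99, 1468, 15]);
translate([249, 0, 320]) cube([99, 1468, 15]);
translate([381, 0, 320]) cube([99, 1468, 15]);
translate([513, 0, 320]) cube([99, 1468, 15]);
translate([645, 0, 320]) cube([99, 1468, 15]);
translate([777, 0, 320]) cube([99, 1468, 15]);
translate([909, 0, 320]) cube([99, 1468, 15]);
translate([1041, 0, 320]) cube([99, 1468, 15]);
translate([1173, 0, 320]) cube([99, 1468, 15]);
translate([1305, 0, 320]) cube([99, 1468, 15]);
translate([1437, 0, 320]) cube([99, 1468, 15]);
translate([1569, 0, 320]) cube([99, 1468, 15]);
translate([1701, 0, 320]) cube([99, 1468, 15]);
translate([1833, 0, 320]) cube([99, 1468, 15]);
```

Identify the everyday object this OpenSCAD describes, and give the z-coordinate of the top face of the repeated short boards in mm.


A bed frame. The slat-top height is 335 mm.

Four posts, four rails, and a row of slats — a bed frame. Slats sit on the rails at z = 194 + 126 = 320; with slat thickness 15, the top is 335 mm.


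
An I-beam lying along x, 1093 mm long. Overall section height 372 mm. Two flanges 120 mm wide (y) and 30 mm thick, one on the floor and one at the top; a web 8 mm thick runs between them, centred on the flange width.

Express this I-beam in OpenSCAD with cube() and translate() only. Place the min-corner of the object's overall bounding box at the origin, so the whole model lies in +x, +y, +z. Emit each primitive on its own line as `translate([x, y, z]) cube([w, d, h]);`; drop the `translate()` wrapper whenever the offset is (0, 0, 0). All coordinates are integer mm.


cube([1093, 120, 30]);
translate([0, 56, 30]) cube([1093, 8, 312]);
translate([0, 0, 342]) cube([1093, 120, 30]);


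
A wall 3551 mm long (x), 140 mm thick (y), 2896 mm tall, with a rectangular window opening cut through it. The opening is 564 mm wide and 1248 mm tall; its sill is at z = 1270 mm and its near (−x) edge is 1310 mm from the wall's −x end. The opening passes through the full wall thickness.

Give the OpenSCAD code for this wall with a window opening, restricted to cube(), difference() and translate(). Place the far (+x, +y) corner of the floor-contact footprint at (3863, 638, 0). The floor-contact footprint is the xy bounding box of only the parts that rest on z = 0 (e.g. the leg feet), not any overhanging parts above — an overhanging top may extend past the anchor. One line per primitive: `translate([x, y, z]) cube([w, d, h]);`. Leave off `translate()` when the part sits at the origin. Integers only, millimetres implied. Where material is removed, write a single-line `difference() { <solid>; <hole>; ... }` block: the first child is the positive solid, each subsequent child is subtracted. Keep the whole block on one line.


difference() { translate([312, 498, 0]) cube([3551, 140, 2896]); translate([1622, 498, 1270]) cube([564, 140, 1248]); }


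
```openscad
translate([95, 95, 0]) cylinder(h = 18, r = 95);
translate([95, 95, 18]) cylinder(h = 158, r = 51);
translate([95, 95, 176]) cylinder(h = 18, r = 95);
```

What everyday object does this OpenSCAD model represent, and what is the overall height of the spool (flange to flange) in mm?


A spool. The overall height is 194 mm.

Three coaxial cylinders, large–small–large — a spool. Two 18 mm flanges and a 158 mm core give 18 + 158 + 18 = 194 mm.


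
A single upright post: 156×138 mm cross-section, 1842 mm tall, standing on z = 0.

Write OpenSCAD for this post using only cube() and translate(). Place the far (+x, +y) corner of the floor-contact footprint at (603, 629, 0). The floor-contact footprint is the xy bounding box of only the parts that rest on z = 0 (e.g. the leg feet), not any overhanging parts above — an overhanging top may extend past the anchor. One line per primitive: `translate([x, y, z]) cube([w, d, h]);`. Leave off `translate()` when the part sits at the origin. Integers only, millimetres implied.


translate([447, 491, 0]) cube([156, 138, 1842]);


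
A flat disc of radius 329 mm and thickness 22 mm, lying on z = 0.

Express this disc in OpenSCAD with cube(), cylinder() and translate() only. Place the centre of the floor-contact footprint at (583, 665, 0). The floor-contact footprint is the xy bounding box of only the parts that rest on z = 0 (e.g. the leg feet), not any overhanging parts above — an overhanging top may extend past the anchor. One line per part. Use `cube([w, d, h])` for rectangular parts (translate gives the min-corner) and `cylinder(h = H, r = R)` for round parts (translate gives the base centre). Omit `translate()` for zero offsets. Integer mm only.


translate([583, 665, 0]) cylinder(h = 22, r = 329);


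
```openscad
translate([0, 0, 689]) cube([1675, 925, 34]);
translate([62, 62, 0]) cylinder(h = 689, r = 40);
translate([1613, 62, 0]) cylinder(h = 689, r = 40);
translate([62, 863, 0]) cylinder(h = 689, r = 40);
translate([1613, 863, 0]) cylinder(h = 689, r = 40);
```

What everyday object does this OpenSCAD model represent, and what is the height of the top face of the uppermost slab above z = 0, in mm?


A table. The table height is 723 mm.

A 1675×925×34 slab sits at z = 689 on four Ø80 mm round legs — a table. The top surface is at 689 + 34 = 723 mm.


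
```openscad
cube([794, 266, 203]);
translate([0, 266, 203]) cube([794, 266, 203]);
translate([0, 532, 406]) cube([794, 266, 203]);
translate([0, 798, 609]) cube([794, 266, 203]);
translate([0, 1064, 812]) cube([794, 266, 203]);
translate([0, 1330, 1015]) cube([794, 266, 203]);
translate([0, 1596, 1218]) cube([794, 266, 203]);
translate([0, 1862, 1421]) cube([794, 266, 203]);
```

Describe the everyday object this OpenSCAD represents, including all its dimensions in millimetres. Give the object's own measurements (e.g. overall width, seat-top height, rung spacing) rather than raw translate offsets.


A straight staircase of 8 solid steps. Each step is 794 mm wide (x), 266 mm deep (y, the going) and 203 mm tall (the rise). The first step rests on the floor; each subsequent step sits one going further in +y and one rise higher in +z, directly behind and above the previous step with no overlap.


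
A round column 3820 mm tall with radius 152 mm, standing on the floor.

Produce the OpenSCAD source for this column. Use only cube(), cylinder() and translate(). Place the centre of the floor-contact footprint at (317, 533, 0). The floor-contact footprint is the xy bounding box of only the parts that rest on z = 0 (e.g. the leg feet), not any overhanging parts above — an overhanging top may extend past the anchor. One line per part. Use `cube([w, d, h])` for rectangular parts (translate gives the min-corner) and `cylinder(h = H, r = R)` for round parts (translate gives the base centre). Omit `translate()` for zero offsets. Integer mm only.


translate([317, 533, 0]) cylinder(h = 3820, r = 152);


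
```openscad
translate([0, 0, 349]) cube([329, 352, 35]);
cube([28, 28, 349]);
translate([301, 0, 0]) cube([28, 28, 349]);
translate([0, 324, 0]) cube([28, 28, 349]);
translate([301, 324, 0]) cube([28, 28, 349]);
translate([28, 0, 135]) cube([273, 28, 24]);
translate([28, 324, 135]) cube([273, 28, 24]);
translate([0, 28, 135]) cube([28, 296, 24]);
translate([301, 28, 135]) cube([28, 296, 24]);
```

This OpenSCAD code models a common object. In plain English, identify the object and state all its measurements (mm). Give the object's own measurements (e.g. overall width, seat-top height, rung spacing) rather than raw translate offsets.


A simple wooden stool: a rectangular seat 329 mm (x) by 352 mm (y), 35 mm thick, top face at z = 384 mm, on four square legs, each 28×28 mm in cross-section. The legs rest on z = 0, each flush with a corner of the seat. Four stretchers, 28 mm wide and 24 mm tall, connect adjacent legs with their undersides at z = 135 mm, each running between the inner faces of the legs it joins and aligned with the legs' outer faces on the other axis.
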